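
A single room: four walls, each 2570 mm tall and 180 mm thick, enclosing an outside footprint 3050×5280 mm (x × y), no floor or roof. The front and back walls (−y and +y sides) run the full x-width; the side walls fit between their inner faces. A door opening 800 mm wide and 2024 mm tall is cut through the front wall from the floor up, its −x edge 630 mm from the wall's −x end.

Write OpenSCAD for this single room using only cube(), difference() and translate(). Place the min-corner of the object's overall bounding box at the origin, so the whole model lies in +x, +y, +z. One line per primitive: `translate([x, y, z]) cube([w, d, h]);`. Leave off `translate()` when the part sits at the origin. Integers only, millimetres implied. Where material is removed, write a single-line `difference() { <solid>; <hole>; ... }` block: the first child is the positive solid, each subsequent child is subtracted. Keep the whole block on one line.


difference() { cube([3050, 180, 2570]); translate([630, 0, 0]) cube([800, 180, 2024]); }
translate([0, 5100, 0]) cube([3050, 180, 2570]);
translate([0, 180, 0]) cube([180, 4920, 2570]);
translate([2870, 180, 0]) cube([180, 4920, 2570]);


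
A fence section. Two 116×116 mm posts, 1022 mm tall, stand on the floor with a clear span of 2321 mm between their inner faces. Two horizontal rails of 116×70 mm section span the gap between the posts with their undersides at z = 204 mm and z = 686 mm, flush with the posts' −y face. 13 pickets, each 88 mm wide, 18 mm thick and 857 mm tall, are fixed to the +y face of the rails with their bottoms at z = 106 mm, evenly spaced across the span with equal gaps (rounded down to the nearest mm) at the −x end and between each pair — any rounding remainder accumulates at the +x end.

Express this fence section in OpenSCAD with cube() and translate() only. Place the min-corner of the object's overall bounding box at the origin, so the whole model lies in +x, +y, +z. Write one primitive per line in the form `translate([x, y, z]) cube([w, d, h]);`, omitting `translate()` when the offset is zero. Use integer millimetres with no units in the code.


cube([116, 116, 1022]);
translate([2437, 0, 0]) cube([116, 116, 1022]);
translate([116, 0, 204]) cube([2321, 116, 70]);
translate([116, 0, 686]) cube([2321, 116, 70]);
translate([200, 116, 106]) cube([88, 18, 857]);
translate([372, 116, 106]) cube([88, 18, 857]);
translate([544, 116, 106]) cube([88, 18, 857]);
translate([716, 116, 106]) cube([88, 18, 857]);
translate([888, 116, 106]) cube([88, 18, 857]);
translate([1060, 116, 106]) cube([88, 18, 857]);
translate([1232, 116, 106]) cube([88, 18, 857]);
translate([1404, 116, 106]) cube([88, 18, 857]);
translate([1576, 116, 106]) cube([88, 18, 857]);
translate([1748, 116, 106]) cube([88, 18, 857]);
translate([1920, 116, 106]) cube([88, 18, 857]);
translate([2092, 116, 106]) cube([88, 18, 857]);
translate([2264, 116, 106]) cube([88, 18, 857]);


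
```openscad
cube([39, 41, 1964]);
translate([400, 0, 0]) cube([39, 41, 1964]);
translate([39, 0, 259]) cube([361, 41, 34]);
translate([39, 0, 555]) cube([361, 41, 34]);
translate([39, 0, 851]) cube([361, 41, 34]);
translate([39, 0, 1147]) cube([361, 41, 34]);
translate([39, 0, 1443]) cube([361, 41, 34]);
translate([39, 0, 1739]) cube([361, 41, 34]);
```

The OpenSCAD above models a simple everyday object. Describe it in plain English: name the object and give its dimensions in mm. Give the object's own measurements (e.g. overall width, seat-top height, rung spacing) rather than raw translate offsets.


A straight ladder. Two 39×41 mm vertical rails, 1964 mm tall, stand 439 mm apart (outside-to-outside) with their front faces coplanar on the −y side. 6 rungs, each 41 mm deep and 34 mm tall, span between the inner faces of the rails, front faces flush with the rails. The lowest rung's underside is at z = 259 mm and rungs are spaced 296 mm apart (underside to underside).


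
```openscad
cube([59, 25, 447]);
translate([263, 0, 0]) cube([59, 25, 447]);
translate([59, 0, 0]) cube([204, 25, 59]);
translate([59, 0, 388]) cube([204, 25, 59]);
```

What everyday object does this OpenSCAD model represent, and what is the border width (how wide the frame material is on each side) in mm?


A picture frame. The border width is 59 mm.

Four thin pieces enclosing a rectangular opening — a picture frame. The two full-height stiles are 447 mm tall; the top rail sits at z = 388 and is 59 mm tall, so the border above the opening is 447 − 388 = 59 mm, matching the stile x-width.


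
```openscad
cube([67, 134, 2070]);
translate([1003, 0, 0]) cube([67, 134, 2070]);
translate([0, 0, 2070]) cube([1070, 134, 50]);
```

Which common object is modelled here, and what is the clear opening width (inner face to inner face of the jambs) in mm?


A door frame. The clear opening width is 936 mm.

Two 2070 mm tall posts with a header on top — a door frame. The left jamb is 67 mm wide at x = 0; the right jamb starts at x = 1003. The clear opening is 1003 − 67 = 936 mm.


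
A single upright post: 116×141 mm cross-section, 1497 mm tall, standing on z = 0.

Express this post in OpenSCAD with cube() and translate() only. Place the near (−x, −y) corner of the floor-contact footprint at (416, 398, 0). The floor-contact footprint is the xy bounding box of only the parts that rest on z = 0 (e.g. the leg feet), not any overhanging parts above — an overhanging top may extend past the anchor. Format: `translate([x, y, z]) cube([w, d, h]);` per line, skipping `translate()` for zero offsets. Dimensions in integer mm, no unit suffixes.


translate([416, 398, 0]) cube([116, 141, 1497]);


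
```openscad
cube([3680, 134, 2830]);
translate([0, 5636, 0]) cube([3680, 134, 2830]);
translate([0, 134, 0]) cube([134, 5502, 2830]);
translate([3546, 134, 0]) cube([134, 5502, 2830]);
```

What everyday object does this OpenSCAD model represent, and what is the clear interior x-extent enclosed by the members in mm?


A house (or room) frame. The interior width is 3412 mm.

Four 2830 mm walls enclosing a rectangle with no floor or roof — a room or house frame. Outside width is 3680 mm and wall thickness is 134 mm, so the interior width is 3680 − 2 × 134 = 3412 mm.


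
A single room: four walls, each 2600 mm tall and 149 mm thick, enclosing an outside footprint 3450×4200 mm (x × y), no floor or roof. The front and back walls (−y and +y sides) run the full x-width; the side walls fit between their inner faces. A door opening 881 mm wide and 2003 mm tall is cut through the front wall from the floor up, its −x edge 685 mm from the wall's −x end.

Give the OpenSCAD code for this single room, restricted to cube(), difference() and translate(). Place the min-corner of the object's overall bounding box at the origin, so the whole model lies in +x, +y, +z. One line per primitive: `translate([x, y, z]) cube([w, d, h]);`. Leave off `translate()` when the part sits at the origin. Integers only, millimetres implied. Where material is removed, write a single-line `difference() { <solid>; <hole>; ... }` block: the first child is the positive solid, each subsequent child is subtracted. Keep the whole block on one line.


difference() { cube([3450, 149, 2600]); translate([685, 0, 0]) cube([881, 149, 2003]); }
translate([0, 4051, 0]) cube([3450, 149, 2600]);
translate([0, 149, 0]) cube([149, 3902, 2600]);
translate([3301, 149, 0]) cube([149, 3902, 2600]);


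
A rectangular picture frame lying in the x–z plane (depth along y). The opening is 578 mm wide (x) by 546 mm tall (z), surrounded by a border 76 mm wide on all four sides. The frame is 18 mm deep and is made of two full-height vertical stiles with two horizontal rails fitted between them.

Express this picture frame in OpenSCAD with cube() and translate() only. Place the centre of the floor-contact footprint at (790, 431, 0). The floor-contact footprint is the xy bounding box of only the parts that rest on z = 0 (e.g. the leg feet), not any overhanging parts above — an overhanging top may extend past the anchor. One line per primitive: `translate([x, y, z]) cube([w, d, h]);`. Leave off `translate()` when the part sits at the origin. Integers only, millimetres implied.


translate([425, 422, 0]) cube([76, 18, 698]);
translate([1079, 422, 0]) cube([76, 18, 698]);
translate([501, 422, 0]) cube([578, 18, 76]);
translate([501, 422, 622]) cube([578, 18, 76]);


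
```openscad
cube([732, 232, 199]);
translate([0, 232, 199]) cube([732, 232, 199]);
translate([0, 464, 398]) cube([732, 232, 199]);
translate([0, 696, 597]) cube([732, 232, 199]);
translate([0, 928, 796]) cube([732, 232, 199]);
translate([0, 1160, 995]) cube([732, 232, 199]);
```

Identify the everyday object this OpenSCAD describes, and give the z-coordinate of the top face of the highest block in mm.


A staircase. The total rise is 1194 mm.

6 identical blocks, each offset up and back from the previous — a staircase. Each step is 199 mm tall and there are 6 of them, so the total rise is 6 × 199 = 1194 mm.


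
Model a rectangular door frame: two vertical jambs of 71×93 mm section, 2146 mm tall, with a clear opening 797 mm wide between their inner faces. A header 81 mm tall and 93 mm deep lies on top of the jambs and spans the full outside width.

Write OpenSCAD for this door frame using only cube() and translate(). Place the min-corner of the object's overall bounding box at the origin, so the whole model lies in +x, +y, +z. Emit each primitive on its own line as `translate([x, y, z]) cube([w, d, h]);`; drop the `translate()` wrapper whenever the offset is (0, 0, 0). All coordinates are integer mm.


cube([71, 93, 2146]);
translate([868, 0, 0]) cube([71, 93, 2146]);
translate([0, 0, 2146]) cube([939, 93, 81]);


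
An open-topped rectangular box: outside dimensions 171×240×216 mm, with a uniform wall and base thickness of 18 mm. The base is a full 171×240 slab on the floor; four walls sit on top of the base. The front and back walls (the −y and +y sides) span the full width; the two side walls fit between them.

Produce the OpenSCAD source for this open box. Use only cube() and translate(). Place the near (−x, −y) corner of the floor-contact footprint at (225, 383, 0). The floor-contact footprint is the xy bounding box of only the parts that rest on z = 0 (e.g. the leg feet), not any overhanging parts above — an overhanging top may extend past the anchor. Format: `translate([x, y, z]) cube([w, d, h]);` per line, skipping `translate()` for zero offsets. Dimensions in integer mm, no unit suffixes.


translate([225, 383, 0]) cube([171, 240, 18]);
translate([225, 383, 18]) cube([171, 18, 198]);
translate([225, 605, 18]) cube([171, 18, 198]);
translate([225, 401, 18]) cube([18, 204, 198]);
translate([378, 401, 18]) cube([18, 204, 198]);


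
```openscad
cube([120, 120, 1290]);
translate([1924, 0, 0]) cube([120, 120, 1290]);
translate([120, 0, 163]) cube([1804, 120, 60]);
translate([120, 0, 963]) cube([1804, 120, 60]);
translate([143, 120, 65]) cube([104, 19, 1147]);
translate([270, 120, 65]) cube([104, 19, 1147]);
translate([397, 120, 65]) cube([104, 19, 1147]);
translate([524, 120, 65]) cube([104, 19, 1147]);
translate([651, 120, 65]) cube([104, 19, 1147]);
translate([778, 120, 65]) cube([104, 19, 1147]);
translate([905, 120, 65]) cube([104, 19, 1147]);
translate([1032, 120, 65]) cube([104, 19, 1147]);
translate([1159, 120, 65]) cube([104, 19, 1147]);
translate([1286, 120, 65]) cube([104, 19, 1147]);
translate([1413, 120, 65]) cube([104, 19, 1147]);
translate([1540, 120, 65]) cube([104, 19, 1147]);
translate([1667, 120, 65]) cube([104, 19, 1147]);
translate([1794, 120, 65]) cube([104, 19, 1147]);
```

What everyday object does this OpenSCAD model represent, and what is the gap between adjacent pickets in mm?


A fence section. The picket gap is 23 mm.

Two posts, two rails, 14 pickets — a fence section. Span 1804 mm holds 14 pickets of 104 mm with 15 equal gaps: ⌊(1804 − 14·104) / 15⌋ = 23 mm.


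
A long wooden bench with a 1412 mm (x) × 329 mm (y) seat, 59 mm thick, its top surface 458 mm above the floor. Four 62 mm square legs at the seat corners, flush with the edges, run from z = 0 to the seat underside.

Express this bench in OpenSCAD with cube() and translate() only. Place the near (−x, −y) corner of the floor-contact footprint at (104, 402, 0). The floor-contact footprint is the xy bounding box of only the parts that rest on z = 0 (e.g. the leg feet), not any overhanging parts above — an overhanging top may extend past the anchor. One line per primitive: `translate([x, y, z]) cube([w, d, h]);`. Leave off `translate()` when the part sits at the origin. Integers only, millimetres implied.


// leg_h = 458 − 59 = 399
translate([104, 402, 399]) cube([1412, 329, 59]);
translate([104, 402, 0]) cube([62, 62, 399]);
translate([104, 669, 0]) cube([62, 62, 399]);
translate([1454, 402, 0]) cube([62, 62, 399]);
translate([1454, 669, 0]) cube([62, 62, 399]);


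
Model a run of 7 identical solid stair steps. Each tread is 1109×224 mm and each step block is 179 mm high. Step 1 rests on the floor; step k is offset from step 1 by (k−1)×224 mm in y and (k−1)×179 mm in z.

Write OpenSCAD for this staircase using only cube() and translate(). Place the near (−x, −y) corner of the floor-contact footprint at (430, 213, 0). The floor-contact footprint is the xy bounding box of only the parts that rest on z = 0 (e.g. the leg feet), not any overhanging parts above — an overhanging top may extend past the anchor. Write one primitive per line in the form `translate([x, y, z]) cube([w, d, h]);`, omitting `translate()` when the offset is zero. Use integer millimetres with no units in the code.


translate([430, 213, 0]) cube([1109, 224, 179]);
translate([430, 437, 179]) cube([1109, 224, 179]);
translate([430, 661, 358]) cube([1109, 224, 179]);
translate([430, 885, 537]) cube([1109, 224, 179]);
translate([430, 1109, 716]) cube([1109, 224, 179]);
translate([430, 1333, 895]) cube([1109, 224, 179]);
translate([430, 1557, 1074]) cube([1109, 224, 179]);


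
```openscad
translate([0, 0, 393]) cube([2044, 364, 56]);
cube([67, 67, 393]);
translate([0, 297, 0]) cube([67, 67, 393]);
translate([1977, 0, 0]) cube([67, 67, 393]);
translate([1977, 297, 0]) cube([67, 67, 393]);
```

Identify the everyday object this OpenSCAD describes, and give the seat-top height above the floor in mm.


A bench. The seat-top height is 449 mm.

A long slab on four corner posts — a bench. The slab sits at z = 393 with thickness 56, so the top is 393 + 56 = 449 mm.


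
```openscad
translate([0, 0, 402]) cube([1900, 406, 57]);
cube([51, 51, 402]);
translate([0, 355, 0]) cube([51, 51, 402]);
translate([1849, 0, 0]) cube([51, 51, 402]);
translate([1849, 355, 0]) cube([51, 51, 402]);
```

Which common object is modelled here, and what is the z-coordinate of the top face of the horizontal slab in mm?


A bench. The seat-top height is 459 mm.

A long slab on four corner posts — a bench. The slab sits at z = 402 with thickness 57, so the top is 402 + 57 = 459 mm.


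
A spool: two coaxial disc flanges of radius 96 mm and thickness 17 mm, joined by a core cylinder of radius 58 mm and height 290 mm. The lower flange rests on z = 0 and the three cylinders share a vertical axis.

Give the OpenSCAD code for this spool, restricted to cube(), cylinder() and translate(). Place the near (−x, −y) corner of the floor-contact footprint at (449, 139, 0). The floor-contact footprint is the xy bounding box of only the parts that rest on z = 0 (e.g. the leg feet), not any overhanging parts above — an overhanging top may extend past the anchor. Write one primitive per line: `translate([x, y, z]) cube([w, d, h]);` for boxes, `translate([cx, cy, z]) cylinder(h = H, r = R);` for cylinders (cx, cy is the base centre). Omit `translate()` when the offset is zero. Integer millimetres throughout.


translate([545, 235, 0]) cylinder(h = 17, r = 96);
translate([545, 235, 17]) cylinder(h = 290, r = 58);
translate([545, 235, 307]) cylinder(h = 17, r = 96);


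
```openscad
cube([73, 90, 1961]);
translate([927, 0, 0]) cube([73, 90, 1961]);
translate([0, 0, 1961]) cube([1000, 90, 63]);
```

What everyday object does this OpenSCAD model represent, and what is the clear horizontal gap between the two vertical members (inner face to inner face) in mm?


A door frame. The clear opening width is 854 mm.

Two 1961 mm tall posts with a header on top — a door frame. The left jamb is 73 mm wide at x = 0; the right jamb starts at x = 927. The clear opening is 927 − 73 = 854 mm.


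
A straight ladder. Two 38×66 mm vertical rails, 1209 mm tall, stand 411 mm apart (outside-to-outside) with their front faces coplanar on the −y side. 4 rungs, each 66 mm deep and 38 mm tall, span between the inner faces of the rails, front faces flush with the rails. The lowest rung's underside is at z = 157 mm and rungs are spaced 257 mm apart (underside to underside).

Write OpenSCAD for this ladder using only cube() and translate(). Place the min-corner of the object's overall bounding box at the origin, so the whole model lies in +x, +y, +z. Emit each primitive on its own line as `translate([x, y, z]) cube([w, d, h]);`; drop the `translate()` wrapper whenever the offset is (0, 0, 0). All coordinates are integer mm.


cube([38, 66, 1209]);
translate([373, 0, 0]) cube([38, 66, 1209]);
translate([38, 0, 157]) cube([335, 66, 38]);
translate([38, 0, 414]) cube([335, 66, 38]);
translate([38, 0, 671]) cube([335, 66, 38]);
translate([38, 0, 928]) cube([335, 66, 38]);


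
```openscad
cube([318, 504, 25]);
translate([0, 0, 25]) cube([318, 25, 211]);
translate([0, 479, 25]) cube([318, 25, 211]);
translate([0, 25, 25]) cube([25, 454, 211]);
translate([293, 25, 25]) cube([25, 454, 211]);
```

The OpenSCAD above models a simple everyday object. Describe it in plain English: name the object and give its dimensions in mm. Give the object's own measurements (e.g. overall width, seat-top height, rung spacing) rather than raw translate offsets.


An open-topped rectangular box: outside dimensions 318×504×236 mm, with a uniform wall and base thickness of 25 mm. The base is a full 318×504 slab on the floor; four walls sit on top of the base. The front and back walls (the −y and +y sides) span the full width; the two side walls fit between them.


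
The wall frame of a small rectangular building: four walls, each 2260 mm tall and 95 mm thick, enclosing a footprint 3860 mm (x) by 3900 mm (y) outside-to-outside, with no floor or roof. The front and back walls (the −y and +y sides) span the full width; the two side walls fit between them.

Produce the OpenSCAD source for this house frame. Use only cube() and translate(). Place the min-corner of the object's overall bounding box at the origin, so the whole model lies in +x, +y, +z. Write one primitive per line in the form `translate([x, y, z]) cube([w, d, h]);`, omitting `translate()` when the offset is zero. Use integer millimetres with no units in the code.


cube([3860, 95, 2260]);
translate([0, 3805, 0]) cube([3860, 95, 2260]);
translate([0, 95, 0]) cube([95, 3710, 2260]);
translate([3765, 95, 0]) cube([95, 3710, 2260]);


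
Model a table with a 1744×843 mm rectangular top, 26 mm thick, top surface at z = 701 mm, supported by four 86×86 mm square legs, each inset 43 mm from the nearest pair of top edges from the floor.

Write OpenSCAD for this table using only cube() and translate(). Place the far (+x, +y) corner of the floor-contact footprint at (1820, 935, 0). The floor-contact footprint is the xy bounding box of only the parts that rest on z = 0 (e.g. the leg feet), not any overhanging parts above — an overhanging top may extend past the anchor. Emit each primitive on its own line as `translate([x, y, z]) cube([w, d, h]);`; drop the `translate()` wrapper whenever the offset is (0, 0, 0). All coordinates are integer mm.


translate([119, 135, 675]) cube([1744, 843, 26]);
translate([162, 178, 0]) cube([86, 86, 675]);
translate([1734, 178, 0]) cube([86, 86, 675]);
translate([162, 849, 0]) cube([86, 86, 675]);
translate([1734, 849, 0]) cube([86, 86, 675]);


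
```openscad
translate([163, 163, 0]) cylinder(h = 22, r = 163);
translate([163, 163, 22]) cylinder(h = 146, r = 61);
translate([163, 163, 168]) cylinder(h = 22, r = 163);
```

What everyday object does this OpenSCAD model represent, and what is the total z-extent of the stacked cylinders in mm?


A spool. The overall height is 190 mm.

Three coaxial cylinders, large–small–large — a spool. Two 22 mm flanges and a 146 mm core give 22 + 146 + 22 = 190 mm.


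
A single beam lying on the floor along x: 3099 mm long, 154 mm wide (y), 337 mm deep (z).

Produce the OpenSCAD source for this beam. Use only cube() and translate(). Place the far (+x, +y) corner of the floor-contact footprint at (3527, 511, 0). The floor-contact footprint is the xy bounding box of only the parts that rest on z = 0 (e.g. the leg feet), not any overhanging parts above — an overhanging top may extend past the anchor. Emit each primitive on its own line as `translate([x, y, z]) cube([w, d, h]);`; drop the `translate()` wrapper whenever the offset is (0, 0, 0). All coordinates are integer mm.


translate([428, 357, 0]) cube([3099, 154, 337]);


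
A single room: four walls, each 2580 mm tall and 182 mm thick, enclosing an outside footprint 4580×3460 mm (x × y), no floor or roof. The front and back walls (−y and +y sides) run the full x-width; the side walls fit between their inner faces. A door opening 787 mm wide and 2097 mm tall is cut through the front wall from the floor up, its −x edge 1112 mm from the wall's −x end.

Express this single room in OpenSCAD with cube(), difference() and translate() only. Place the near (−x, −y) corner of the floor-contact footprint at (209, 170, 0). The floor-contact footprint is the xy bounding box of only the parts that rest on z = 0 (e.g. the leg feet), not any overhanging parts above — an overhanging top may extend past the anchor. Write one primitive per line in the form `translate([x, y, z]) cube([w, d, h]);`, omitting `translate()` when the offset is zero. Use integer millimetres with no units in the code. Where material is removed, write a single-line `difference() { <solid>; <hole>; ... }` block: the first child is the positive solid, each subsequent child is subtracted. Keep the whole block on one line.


difference() { translate([209, 170, 0]) cube([4580, 182, 2580]); translate([1321, 170, 0]) cube([787, 182, 2097]); }
translate([209, 3448, 0]) cube([4580, 182, 2580]);
translate([209, 352, 0]) cube([182, 3096, 2580]);
translate([4607, 352, 0]) cube([182, 3096, 2580]);


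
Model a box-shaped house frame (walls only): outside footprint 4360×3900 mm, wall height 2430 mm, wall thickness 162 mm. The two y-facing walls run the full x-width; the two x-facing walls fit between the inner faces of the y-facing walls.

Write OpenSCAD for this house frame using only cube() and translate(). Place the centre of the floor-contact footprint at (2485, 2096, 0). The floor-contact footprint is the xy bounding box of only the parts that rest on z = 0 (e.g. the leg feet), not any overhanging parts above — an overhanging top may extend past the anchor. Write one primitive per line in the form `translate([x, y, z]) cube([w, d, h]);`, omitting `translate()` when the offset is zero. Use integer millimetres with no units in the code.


translate([305, 146, 0]) cube([4360, 162, 2430]);
translate([305, 3884, 0]) cube([4360, 162, 2430]);
translate([305, 308, 0]) cube([162, 3576, 2430]);
translate([4503, 308, 0]) cube([162, 3576, 2430]);


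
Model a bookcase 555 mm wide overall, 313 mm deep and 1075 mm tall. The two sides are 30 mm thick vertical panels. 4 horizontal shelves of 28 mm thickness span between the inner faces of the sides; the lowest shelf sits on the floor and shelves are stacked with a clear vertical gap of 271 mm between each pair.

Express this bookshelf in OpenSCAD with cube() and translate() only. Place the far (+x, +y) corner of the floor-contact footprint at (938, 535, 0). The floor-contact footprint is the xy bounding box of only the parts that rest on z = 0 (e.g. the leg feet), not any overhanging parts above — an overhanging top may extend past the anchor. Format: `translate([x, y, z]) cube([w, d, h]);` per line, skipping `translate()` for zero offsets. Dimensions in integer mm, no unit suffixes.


translate([383, 222, 0]) cube([30, 313, 1075]);
translate([908, 222, 0]) cube([30, 313, 1075]);
translate([413, 222, 0]) cube([495, 313, 28]);
translate([413, 222, 299]) cube([495, 313, 28]);
translate([413, 222, 598]) cube([495, 313, 28]);
translate([413, 222, 897]) cube([495, 313, 28]);


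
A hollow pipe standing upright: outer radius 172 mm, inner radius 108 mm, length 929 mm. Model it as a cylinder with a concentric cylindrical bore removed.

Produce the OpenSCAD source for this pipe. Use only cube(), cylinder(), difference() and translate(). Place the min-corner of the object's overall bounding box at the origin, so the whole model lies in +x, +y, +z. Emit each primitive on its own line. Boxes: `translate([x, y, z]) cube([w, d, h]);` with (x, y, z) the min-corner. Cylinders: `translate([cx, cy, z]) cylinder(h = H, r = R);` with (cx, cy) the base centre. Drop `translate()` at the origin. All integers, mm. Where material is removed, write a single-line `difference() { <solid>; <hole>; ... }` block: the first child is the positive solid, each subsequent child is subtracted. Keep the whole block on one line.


difference() { translate([172, 172, 0]) cylinder(h = 929, r = 172); translate([172, 172, 0]) cylinder(h = 929, r = 108); }


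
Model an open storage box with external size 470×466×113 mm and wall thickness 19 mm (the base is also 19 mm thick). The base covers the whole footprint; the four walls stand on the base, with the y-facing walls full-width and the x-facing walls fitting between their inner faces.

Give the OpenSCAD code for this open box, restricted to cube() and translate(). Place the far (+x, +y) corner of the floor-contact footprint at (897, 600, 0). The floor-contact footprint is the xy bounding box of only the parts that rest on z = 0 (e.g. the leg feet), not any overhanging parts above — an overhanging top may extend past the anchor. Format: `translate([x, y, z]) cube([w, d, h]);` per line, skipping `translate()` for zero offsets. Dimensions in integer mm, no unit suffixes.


translate([427, 134, 0]) cube([470, 466, 19]);
translate([427, 134, 19]) cube([470, 19, 94]);
translate([427, 581, 19]) cube([470, 19, 94]);
translate([427, 153, 19]) cube([19, 428, 94]);
translate([878, 153, 19]) cube([19, 428, 94]);


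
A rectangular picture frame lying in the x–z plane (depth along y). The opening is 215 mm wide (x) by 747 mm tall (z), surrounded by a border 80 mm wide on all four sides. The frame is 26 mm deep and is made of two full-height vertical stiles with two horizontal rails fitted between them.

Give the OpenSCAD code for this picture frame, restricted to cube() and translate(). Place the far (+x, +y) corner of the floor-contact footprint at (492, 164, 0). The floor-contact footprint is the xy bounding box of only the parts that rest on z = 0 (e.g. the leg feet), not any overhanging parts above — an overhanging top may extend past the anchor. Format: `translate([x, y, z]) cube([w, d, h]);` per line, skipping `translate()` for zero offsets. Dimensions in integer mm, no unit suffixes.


translate([117, 138, 0]) cube([80, 26, 907]);
translate([412, 138, 0]) cube([80, 26, 907]);
translate([197, 138, 0]) cube([215, 26, 80]);
translate([197, 138, 827]) cube([215, 26, 80]);


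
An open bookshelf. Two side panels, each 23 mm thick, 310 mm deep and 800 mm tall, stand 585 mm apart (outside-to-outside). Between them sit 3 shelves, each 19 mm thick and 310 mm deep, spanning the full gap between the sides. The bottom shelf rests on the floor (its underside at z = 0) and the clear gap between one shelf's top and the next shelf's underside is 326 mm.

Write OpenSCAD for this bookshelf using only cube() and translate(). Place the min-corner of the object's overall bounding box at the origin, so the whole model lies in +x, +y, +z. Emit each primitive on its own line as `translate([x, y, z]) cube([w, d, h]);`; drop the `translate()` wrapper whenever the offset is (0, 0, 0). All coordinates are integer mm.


cube([23, 310, 800]);
translate([562, 0, 0]) cube([23, 310, 800]);
translate([23, 0, 0]) cube([539, 310, 19]);
translate([23, 0, 345]) cube([539, 310, 19]);
translate([23, 0, 690]) cube([539, 310, 19]);


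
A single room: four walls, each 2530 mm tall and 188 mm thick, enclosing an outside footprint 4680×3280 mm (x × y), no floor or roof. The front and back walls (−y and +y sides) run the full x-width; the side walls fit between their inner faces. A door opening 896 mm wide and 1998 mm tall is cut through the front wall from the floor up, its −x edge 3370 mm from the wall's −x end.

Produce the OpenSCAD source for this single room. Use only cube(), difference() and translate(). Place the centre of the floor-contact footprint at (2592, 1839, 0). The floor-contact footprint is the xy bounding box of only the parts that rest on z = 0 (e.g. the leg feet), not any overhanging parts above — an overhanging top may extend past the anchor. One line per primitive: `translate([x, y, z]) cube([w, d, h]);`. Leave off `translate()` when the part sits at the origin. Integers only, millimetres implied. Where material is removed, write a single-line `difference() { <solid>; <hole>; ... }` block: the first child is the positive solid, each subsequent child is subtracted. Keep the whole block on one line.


difference() { translate([252, 199, 0]) cube([4680, 188, 2530]); translate([3622, 199, 0]) cube([896, 188, 1998]); }
translate([252, 3291, 0]) cube([4680, 188, 2530]);
translate([252, 387, 0]) cube([188, 2904, 2530]);
translate([4744, 387, 0]) cube([188, 2904, 2530]);


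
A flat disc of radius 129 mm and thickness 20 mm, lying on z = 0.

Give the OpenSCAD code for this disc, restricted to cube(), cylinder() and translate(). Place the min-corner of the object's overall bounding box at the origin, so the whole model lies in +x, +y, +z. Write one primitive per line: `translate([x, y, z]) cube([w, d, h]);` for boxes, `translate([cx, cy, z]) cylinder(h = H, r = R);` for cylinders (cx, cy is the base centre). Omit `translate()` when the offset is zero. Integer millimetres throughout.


translate([129, 129, 0]) cylinder(h = 20, r = 129);


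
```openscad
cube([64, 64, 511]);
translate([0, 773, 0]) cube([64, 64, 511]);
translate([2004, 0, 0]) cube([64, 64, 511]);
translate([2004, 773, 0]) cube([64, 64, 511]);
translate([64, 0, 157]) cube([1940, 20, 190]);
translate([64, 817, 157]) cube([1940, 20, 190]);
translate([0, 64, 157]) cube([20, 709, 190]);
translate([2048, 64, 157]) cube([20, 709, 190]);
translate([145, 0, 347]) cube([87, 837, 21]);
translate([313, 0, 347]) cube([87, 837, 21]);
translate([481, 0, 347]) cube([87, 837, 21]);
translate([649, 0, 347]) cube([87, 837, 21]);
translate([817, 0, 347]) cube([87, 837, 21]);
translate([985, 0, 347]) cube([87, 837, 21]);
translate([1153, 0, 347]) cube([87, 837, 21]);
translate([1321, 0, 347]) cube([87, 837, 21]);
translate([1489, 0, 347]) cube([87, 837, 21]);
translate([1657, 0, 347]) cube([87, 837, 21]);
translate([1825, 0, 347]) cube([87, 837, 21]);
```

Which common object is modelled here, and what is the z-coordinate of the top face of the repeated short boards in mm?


A bed frame. The slat-top height is 368 mm.

Four posts, four rails, and a row of slats — a bed frame. Slats sit on the rails at z = 157 + 190 = 347; with slat thickness 21, the top is 368 mm.


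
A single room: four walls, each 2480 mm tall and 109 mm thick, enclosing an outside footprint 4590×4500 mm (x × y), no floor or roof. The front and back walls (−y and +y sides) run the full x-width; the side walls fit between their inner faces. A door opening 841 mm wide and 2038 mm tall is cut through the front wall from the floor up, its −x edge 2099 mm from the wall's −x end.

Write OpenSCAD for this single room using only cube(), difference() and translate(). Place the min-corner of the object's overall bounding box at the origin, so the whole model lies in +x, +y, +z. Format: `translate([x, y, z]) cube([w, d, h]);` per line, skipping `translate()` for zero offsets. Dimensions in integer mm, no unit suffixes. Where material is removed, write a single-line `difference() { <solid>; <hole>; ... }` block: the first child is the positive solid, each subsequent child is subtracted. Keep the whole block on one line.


difference() { cube([4590, 109, 2480]); translate([2099, 0, 0]) cube([841, 109, 2038]); }
translate([0, 4391, 0]) cube([4590, 109, 2480]);
translate([0, 109, 0]) cube([109, 4282, 2480]);
translate([4481, 109, 0]) cube([109, 4282, 2480]);


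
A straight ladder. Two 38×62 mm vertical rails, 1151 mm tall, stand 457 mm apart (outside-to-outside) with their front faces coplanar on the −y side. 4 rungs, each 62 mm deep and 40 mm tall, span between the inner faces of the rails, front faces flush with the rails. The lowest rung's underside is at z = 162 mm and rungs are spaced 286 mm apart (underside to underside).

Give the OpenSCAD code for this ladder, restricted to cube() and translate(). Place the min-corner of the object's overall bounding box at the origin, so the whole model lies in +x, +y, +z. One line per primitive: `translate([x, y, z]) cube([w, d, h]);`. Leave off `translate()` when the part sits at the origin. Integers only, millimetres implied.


// rung span = 457 - 2*38 = 381
// rung[k] z = 162 + k*286
cube([38, 62, 1151]);
translate([419, 0, 0]) cube([38, 62, 1151]);
translate([38, 0, 162]) cube([381, 62, 40]);
translate([38, 0, 448]) cube([381, 62, 40]);
translate([38, 0, 734]) cube([381, 62, 40]);
translate([38, 0, 1020]) cube([381, 62, 40]);


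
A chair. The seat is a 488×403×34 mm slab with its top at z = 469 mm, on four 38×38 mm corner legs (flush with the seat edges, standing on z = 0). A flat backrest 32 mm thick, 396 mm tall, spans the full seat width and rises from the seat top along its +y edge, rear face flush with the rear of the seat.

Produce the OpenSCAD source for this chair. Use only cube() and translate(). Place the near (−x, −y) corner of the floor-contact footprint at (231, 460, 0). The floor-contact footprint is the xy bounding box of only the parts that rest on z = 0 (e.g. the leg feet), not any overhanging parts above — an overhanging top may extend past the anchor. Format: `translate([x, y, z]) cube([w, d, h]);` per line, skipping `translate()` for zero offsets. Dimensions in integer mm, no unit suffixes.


translate([231, 460, 435]) cube([488, 403, 34]);
translate([231, 460, 0]) cube([38, 38, 435]);
translate([681, 460, 0]) cube([38, 38, 435]);
translate([231, 825, 0]) cube([38, 38, 435]);
translate([681, 825, 0]) cube([38, 38, 435]);
translate([231, 831, 469]) cube([488, 32, 396]);


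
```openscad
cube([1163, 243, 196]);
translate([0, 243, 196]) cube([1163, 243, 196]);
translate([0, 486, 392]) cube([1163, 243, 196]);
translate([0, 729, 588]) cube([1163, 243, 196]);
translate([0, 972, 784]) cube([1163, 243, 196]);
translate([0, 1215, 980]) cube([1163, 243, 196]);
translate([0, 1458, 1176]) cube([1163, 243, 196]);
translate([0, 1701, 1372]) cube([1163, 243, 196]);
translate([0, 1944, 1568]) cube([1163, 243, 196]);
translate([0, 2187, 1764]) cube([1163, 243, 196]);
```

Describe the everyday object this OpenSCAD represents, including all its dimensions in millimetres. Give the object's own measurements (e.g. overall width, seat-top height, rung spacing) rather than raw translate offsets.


A straight staircase of 10 solid steps. Each step is 1163 mm wide (x), 243 mm deep (y, the going) and 196 mm tall (the rise). The first step rests on the floor; each subsequent step sits one going further in +y and one rise higher in +z, directly behind and above the previous step with no overlap.


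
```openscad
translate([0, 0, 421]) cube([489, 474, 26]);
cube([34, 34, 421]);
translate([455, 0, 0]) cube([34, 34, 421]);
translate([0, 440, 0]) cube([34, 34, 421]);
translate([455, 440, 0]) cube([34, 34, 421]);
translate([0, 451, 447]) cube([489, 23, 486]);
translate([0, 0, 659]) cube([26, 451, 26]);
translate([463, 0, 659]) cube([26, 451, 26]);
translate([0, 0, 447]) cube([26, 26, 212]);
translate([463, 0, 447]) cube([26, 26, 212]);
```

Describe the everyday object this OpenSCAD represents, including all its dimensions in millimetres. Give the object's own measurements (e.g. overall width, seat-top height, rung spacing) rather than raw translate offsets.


A chair. The seat is a 489×474×26 mm slab with its top at z = 447 mm, on four 34×34 mm corner legs (flush with the seat edges, standing on z = 0). A flat backrest 23 mm thick, 486 mm tall, spans the full seat width and rises from the seat top along its +y edge, rear face flush with the rear of the seat. Two armrests of 26×26 mm section run along each side from the seat's front edge to the front of the backrest, top faces 238 mm above the seat top and outer faces flush with the seat's x-edges; a 26×26 mm post under the front of each armrest stands on the seat at the front corner.


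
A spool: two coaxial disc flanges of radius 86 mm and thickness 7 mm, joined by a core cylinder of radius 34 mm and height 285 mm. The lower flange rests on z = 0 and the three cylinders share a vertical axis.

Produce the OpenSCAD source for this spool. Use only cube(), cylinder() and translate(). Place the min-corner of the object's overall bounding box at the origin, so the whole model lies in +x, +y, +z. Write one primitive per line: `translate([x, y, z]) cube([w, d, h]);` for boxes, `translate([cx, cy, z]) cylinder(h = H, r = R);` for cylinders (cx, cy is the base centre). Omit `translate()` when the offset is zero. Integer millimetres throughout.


translate([86, 86, 0]) cylinder(h = 7, r = 86);
translate([86, 86, 7]) cylinder(h = 285, r = 34);
translate([86, 86, 292]) cylinder(h = 7, r = 86);


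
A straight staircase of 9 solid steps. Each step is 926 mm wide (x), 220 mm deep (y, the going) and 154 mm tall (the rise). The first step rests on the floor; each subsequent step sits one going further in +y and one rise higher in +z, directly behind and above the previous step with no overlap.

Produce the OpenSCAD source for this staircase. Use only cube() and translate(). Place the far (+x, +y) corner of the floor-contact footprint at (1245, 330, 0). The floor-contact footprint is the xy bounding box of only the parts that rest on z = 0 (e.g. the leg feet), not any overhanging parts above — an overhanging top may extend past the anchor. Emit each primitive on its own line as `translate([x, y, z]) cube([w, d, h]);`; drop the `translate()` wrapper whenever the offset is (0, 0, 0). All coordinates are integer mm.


translate([319, 110, 0]) cube([926, 220, 154]);
translate([319, 330, 154]) cube([926, 220, 154]);
translate([319, 550, 308]) cube([926, 220, 154]);
translate([319, 770, 462]) cube([926, 220, 154]);
translate([319, 990, 616]) cube([926, 220, 154]);
translate([319, 1210, 770]) cube([926, 220, 154]);
translate([319, 1430, 924]) cube([926, 220, 154]);
translate([319, 1650, 1078]) cube([926, 220, 154]);
translate([319, 1870, 1232]) cube([926, 220, 154]);


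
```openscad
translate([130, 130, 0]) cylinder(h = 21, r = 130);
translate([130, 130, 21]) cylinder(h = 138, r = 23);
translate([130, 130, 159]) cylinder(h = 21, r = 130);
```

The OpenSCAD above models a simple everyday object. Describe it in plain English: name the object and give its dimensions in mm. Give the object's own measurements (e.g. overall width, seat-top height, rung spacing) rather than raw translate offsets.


A spool: two coaxial disc flanges of radius 130 mm and thickness 21 mm, joined by a core cylinder of radius 23 mm and height 138 mm. The lower flange rests on z = 0 and the three cylinders share a vertical axis.


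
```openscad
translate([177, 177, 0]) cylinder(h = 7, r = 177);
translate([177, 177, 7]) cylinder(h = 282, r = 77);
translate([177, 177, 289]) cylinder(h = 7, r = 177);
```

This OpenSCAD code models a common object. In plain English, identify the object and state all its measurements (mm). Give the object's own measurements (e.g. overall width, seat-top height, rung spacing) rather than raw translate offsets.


A spool: two coaxial disc flanges of radius 177 mm and thickness 7 mm, joined by a core cylinder of radius 77 mm and height 282 mm. The lower flange rests on z = 0 and the three cylinders share a vertical axis.
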